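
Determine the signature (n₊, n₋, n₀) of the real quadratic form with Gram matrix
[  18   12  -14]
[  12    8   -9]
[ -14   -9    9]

Answer: (2, 1, 0)

Derivation:
step 0: pivot 18 → sign +
step 1: pivot -17/9 → sign −
step 2: pivot 1/17 → sign +
signature = (2, 1, 0)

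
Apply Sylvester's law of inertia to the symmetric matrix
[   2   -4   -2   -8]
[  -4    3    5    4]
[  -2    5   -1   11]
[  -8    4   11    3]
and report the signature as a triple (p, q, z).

Answer: (1, 3, 0)

Derivation:
step 0: pivot 2 → sign +
step 1: pivot -5 → sign −
step 2: pivot -14/5 → sign −
step 3: pivot -1/14 → sign −
signature = (1, 3, 0)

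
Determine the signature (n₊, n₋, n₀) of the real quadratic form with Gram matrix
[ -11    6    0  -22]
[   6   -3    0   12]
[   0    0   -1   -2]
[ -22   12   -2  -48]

step 0: pivot -11 → sign −
step 1: pivot 3/11 → sign +
step 2: pivot -1 → sign −
step 3: row/col 3 already zero → sign 0
signature = (1, 2, 1)

Answer: (1, 2, 1)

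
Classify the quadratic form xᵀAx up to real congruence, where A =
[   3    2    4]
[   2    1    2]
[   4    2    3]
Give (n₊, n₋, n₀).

step 0: pivot 3 → sign +
step 1: pivot -1/3 → sign −
step 2: pivot -1 → sign −
signature = (1, 2, 0)

Answer: (1, 2, 0)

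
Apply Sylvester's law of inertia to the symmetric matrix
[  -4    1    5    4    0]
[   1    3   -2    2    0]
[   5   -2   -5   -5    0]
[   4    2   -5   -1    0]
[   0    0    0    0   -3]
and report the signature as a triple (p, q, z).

Answer: (2, 3, 0)

Derivation:
step 0: pivot -4 → sign −
step 1: pivot 13/4 → sign +
step 2: pivot 14/13 → sign +
step 3: pivot -3/14 → sign −
step 4: pivot -3 → sign −
signature = (2, 3, 0)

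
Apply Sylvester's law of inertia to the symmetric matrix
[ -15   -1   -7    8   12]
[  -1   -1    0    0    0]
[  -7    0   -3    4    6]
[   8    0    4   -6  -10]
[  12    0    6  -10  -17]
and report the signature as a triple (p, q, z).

step 0: pivot -15 → sign −
step 1: pivot -14/15 → sign −
step 2: pivot 1/2 → sign +
step 3: pivot -10/7 → sign −
step 4: pivot 1/5 → sign +
signature = (2, 3, 0)

Answer: (2, 3, 0)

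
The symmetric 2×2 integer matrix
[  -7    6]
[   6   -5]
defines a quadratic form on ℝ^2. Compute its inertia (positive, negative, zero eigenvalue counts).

Answer: (1, 1, 0)

Derivation:
step 0: pivot -7 → sign −
step 1: pivot 1/7 → sign +
signature = (1, 1, 0)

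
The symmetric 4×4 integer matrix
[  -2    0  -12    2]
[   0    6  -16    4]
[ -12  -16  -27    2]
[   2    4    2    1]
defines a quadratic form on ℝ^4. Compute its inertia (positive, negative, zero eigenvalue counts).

step 0: pivot -2 → sign −
step 1: pivot 6 → sign +
step 2: pivot 7/3 → sign +
step 3: pivot 1/7 → sign +
signature = (3, 1, 0)

Answer: (3, 1, 0)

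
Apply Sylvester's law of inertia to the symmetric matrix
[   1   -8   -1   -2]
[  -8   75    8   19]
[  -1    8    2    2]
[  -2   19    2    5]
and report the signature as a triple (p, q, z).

step 0: pivot 1 → sign +
step 1: pivot 11 → sign +
step 2: pivot 1 → sign +
step 3: pivot 2/11 → sign +
signature = (4, 0, 0)

Answer: (4, 0, 0)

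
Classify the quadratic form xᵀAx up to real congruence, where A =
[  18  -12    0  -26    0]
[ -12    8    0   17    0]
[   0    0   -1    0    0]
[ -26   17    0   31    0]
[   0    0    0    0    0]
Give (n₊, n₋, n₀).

step 0: pivot 18 → sign +
step 1: pivot -1 → sign −
step 2: pivot -59/9 → sign −
step 3: pivot 1/59 → sign +
step 4: row/col 4 already zero → sign 0
signature = (2, 2, 1)

Answer: (2, 2, 1)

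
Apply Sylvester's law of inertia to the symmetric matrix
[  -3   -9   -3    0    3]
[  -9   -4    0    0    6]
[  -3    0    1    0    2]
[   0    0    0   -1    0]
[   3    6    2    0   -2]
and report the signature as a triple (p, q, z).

step 0: pivot -3 → sign −
step 1: pivot 23 → sign +
step 2: pivot 11/23 → sign +
step 3: pivot -1 → sign −
step 4: pivot 6/11 → sign +
signature = (3, 2, 0)

Answer: (3, 2, 0)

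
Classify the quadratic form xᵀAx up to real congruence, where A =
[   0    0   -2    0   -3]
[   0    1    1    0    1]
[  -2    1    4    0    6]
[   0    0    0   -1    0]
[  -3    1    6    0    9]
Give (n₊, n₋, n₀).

step 0: pivot 1 → sign +
step 1: pivot 3 → sign +
step 2: pivot -4/3 → sign −
step 3: pivot -1 → sign −
step 4: pivot -1/4 → sign −
signature = (2, 3, 0)

Answer: (2, 3, 0)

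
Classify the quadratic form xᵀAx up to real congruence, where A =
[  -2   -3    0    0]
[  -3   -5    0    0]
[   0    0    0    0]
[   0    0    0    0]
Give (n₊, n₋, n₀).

Answer: (0, 2, 2)

Derivation:
step 0: pivot -2 → sign −
step 1: pivot -1/2 → sign −
step 2: row/col 2 already zero → sign 0
step 3: row/col 3 already zero → sign 0
signature = (0, 2, 2)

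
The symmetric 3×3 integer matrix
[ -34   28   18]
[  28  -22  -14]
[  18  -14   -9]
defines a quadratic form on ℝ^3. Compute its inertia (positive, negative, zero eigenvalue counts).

Answer: (1, 2, 0)

Derivation:
step 0: pivot -34 → sign −
step 1: pivot 18/17 → sign +
step 2: pivot -1/9 → sign −
signature = (1, 2, 0)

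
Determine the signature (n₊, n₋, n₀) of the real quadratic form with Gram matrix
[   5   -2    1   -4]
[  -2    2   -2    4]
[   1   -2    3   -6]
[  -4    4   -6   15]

Answer: (4, 0, 0)

Derivation:
step 0: pivot 5 → sign +
step 1: pivot 6/5 → sign +
step 2: pivot 2/3 → sign +
step 3: pivot 1 → sign +
signature = (4, 0, 0)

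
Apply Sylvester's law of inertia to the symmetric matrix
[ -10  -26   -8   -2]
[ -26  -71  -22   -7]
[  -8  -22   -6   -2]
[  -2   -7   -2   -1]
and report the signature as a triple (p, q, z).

Answer: (2, 2, 0)

Derivation:
step 0: pivot -10 → sign −
step 1: pivot -17/5 → sign −
step 2: pivot 14/17 → sign +
step 3: pivot 2/7 → sign +
signature = (2, 2, 0)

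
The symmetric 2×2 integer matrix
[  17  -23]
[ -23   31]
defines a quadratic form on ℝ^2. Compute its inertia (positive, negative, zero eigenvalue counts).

step 0: pivot 17 → sign +
step 1: pivot -2/17 → sign −
signature = (1, 1, 0)

Answer: (1, 1, 0)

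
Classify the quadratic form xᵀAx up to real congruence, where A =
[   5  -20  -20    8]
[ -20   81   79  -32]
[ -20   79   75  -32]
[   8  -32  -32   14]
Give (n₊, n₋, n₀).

step 0: pivot 5 → sign +
step 1: pivot 1 → sign +
step 2: pivot -6 → sign −
step 3: pivot 6/5 → sign +
signature = (3, 1, 0)

Answer: (3, 1, 0)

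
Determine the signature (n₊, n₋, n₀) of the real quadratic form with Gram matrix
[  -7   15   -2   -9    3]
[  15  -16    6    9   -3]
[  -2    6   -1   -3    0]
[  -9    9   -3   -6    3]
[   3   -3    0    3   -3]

Answer: (1, 3, 1)

Derivation:
step 0: pivot -7 → sign −
step 1: pivot 113/7 → sign +
step 2: pivot -69/113 → sign −
step 3: pivot -6/23 → sign −
step 4: row/col 4 already zero → sign 0
signature = (1, 3, 1)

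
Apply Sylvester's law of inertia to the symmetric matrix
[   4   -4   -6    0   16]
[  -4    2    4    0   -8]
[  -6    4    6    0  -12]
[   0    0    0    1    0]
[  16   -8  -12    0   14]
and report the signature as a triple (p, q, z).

step 0: pivot 4 → sign +
step 1: pivot -2 → sign −
step 2: pivot -1 → sign −
step 3: pivot 1 → sign +
step 4: pivot -2 → sign −
signature = (2, 3, 0)

Answer: (2, 3, 0)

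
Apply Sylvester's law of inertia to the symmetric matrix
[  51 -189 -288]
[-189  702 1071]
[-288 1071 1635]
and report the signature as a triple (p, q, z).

Answer: (2, 0, 1)

Derivation:
step 0: pivot 51 → sign +
step 1: pivot 27/17 → sign +
step 2: row/col 2 already zero → sign 0
signature = (2, 0, 1)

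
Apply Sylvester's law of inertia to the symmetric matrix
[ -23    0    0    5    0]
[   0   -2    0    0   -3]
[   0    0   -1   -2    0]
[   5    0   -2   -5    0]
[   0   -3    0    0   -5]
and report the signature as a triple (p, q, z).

step 0: pivot -23 → sign −
step 1: pivot -2 → sign −
step 2: pivot -1 → sign −
step 3: pivot 2/23 → sign +
step 4: pivot -1/2 → sign −
signature = (1, 4, 0)

Answer: (1, 4, 0)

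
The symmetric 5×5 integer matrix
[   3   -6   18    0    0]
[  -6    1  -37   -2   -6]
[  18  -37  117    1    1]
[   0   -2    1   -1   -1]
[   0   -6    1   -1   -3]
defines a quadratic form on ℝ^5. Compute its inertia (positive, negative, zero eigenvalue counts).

step 0: pivot 3 → sign +
step 1: pivot -11 → sign −
step 2: pivot 100/11 → sign +
step 3: pivot -79/100 → sign −
step 4: pivot 2/79 → sign +
signature = (3, 2, 0)

Answer: (3, 2, 0)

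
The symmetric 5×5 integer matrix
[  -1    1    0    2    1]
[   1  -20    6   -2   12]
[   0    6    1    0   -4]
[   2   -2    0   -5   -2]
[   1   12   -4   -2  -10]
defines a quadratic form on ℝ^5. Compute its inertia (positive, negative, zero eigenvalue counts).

Answer: (1, 4, 0)

Derivation:
step 0: pivot -1 → sign −
step 1: pivot -19 → sign −
step 2: pivot 55/19 → sign +
step 3: pivot -1 → sign −
step 4: pivot -6/55 → sign −
signature = (1, 4, 0)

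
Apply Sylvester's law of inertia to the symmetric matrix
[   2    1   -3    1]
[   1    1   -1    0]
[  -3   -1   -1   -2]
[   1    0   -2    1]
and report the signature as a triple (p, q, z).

Answer: (2, 1, 1)

Derivation:
step 0: pivot 2 → sign +
step 1: pivot 1/2 → sign +
step 2: pivot -6 → sign −
step 3: row/col 3 already zero → sign 0
signature = (2, 1, 1)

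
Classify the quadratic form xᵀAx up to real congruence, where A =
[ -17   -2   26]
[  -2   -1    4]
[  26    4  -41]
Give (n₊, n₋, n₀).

step 0: pivot -17 → sign −
step 1: pivot -13/17 → sign −
step 2: pivot -1/13 → sign −
signature = (0, 3, 0)

Answer: (0, 3, 0)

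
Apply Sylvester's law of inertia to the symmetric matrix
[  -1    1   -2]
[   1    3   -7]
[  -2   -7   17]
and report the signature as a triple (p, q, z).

Answer: (2, 1, 0)

Derivation:
step 0: pivot -1 → sign −
step 1: pivot 4 → sign +
step 2: pivot 3/4 → sign +
signature = (2, 1, 0)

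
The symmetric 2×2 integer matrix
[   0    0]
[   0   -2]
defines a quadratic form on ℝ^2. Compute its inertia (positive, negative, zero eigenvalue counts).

Answer: (0, 1, 1)

Derivation:
step 0: pivot -2 → sign −
step 1: row/col 1 already zero → sign 0
signature = (0, 1, 1)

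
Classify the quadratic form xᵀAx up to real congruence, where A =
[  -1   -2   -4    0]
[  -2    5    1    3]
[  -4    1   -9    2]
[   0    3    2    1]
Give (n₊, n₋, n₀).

Answer: (2, 2, 0)

Derivation:
step 0: pivot -1 → sign −
step 1: pivot 9 → sign +
step 2: pivot -2 → sign −
step 3: pivot 1/2 → sign +
signature = (2, 2, 0)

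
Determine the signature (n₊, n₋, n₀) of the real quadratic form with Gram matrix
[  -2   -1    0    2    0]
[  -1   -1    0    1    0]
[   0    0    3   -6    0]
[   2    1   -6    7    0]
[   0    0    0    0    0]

step 0: pivot -2 → sign −
step 1: pivot -1/2 → sign −
step 2: pivot 3 → sign +
step 3: pivot -3 → sign −
step 4: row/col 4 already zero → sign 0
signature = (1, 3, 1)

Answer: (1, 3, 1)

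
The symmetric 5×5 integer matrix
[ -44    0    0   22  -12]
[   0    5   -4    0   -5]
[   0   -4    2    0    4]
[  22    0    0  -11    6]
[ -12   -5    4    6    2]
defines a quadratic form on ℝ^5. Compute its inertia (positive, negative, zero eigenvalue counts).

step 0: pivot -44 → sign −
step 1: pivot 5 → sign +
step 2: pivot -6/5 → sign −
step 3: pivot 3/11 → sign +
step 4: row/col 4 already zero → sign 0
signature = (2, 2, 1)

Answer: (2, 2, 1)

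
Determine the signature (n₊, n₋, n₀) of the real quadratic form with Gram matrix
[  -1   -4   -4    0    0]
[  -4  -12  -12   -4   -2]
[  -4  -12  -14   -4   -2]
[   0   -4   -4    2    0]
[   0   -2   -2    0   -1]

Answer: (1, 3, 1)

Derivation:
step 0: pivot -1 → sign −
step 1: pivot 4 → sign +
step 2: pivot -2 → sign −
step 3: pivot -2 → sign −
step 4: row/col 4 already zero → sign 0
signature = (1, 3, 1)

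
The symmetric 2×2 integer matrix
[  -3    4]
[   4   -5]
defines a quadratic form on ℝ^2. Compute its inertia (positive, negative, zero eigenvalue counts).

step 0: pivot -3 → sign −
step 1: pivot 1/3 → sign +
signature = (1, 1, 0)

Answer: (1, 1, 0)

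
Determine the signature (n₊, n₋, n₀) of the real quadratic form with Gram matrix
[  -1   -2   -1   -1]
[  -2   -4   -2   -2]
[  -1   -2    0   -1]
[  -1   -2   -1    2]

Answer: (2, 1, 1)

Derivation:
step 0: pivot -1 → sign −
step 1: pivot 1 → sign +
step 2: pivot 3 → sign +
step 3: row/col 3 already zero → sign 0
signature = (2, 1, 1)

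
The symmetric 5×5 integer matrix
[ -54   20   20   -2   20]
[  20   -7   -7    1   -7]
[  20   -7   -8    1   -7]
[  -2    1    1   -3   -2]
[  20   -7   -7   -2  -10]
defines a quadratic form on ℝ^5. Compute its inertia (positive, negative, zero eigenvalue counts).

step 0: pivot -54 → sign −
step 1: pivot 11/27 → sign +
step 2: pivot -1 → sign −
step 3: pivot -34/11 → sign −
step 4: pivot -3/34 → sign −
signature = (1, 4, 0)

Answer: (1, 4, 0)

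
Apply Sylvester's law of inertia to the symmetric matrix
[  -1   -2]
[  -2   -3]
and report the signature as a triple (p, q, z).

step 0: pivot -1 → sign −
step 1: pivot 1 → sign +
signature = (1, 1, 0)

Answer: (1, 1, 0)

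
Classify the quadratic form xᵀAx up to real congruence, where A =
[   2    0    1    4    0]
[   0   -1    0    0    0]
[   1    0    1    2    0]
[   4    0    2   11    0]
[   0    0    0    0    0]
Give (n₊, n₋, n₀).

step 0: pivot 2 → sign +
step 1: pivot -1 → sign −
step 2: pivot 1/2 → sign +
step 3: pivot 3 → sign +
step 4: row/col 4 already zero → sign 0
signature = (3, 1, 1)

Answer: (3, 1, 1)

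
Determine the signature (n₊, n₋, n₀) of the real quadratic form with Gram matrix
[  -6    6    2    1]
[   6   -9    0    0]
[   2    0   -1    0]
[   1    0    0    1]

Answer: (2, 2, 0)

Derivation:
step 0: pivot -6 → sign −
step 1: pivot -3 → sign −
step 2: pivot 1 → sign +
step 3: pivot 1/2 → sign +
signature = (2, 2, 0)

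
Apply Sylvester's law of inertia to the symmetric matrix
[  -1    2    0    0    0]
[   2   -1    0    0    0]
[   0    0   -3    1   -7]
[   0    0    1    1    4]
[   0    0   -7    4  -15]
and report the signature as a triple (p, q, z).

Answer: (2, 3, 0)

Derivation:
step 0: pivot -1 → sign −
step 1: pivot 3 → sign +
step 2: pivot -3 → sign −
step 3: pivot 4/3 → sign +
step 4: pivot -3/4 → sign −
signature = (2, 3, 0)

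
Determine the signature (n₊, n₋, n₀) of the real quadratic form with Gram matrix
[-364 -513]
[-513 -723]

Answer: (0, 2, 0)

Derivation:
step 0: pivot -364 → sign −
step 1: pivot -3/364 → sign −
signature = (0, 2, 0)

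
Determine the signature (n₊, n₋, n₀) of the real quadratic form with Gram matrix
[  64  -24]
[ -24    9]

Answer: (1, 0, 1)

Derivation:
step 0: pivot 64 → sign +
step 1: row/col 1 already zero → sign 0
signature = (1, 0, 1)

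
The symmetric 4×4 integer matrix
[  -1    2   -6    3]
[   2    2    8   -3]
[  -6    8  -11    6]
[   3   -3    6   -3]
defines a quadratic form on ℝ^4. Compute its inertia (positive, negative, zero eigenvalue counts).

step 0: pivot -1 → sign −
step 1: pivot 6 → sign +
step 2: pivot 67/3 → sign +
step 3: pivot 3/134 → sign +
signature = (3, 1, 0)

Answer: (3, 1, 0)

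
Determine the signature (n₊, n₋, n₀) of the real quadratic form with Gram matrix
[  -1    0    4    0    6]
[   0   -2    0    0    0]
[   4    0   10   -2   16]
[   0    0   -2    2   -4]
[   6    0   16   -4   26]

Answer: (2, 2, 1)

Derivation:
step 0: pivot -1 → sign −
step 1: pivot -2 → sign −
step 2: pivot 26 → sign +
step 3: pivot 24/13 → sign +
step 4: row/col 4 already zero → sign 0
signature = (2, 2, 1)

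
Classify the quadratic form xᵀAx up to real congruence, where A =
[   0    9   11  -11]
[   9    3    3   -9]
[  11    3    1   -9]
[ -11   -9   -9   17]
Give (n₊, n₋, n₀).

step 0: pivot 3 → sign +
step 1: pivot -27 → sign −
step 2: pivot -50/27 → sign −
step 3: pivot 6/25 → sign +
signature = (2, 2, 0)

Answer: (2, 2, 0)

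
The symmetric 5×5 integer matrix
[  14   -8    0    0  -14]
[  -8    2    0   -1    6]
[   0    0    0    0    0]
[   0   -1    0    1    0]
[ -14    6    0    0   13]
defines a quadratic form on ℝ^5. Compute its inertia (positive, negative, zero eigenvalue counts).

step 0: pivot 14 → sign +
step 1: pivot -18/7 → sign −
step 2: pivot 25/18 → sign +
step 3: pivot 3/25 → sign +
step 4: row/col 4 already zero → sign 0
signature = (3, 1, 1)

Answer: (3, 1, 1)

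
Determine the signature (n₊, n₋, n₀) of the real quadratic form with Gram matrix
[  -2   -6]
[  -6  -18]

Answer: (0, 1, 1)

Derivation:
step 0: pivot -2 → sign −
step 1: row/col 1 already zero → sign 0
signature = (0, 1, 1)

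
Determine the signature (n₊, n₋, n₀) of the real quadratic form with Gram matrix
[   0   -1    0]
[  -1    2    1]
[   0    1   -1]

step 0: pivot 2 → sign +
step 1: pivot -1/2 → sign −
step 2: pivot -1 → sign −
signature = (1, 2, 0)

Answer: (1, 2, 0)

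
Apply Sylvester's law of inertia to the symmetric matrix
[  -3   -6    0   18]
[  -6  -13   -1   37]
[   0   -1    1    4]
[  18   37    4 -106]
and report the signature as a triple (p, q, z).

step 0: pivot -3 → sign −
step 1: pivot -1 → sign −
step 2: pivot 2 → sign +
step 3: pivot -3/2 → sign −
signature = (1, 3, 0)

Answer: (1, 3, 0)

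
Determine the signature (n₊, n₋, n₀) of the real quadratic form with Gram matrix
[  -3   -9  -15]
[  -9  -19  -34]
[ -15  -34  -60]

Answer: (1, 2, 0)

Derivation:
step 0: pivot -3 → sign −
step 1: pivot 8 → sign +
step 2: pivot -1/8 → sign −
signature = (1, 2, 0)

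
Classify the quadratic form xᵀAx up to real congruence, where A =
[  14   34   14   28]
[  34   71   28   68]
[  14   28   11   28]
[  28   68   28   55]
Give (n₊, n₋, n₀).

Answer: (2, 2, 0)

Derivation:
step 0: pivot 14 → sign +
step 1: pivot -81/7 → sign −
step 2: pivot 1/9 → sign +
step 3: pivot -1 → sign −
signature = (2, 2, 0)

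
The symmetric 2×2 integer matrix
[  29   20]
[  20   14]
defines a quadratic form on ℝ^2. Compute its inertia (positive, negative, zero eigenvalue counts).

Answer: (2, 0, 0)

Derivation:
step 0: pivot 29 → sign +
step 1: pivot 6/29 → sign +
signature = (2, 0, 0)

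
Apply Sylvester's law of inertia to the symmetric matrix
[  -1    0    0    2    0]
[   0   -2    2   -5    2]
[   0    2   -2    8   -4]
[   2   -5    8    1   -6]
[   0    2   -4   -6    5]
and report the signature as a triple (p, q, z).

step 0: pivot -1 → sign −
step 1: pivot -2 → sign −
step 2: pivot 35/2 → sign +
step 3: pivot -18/35 → sign −
step 4: pivot 1/9 → sign +
signature = (2, 3, 0)

Answer: (2, 3, 0)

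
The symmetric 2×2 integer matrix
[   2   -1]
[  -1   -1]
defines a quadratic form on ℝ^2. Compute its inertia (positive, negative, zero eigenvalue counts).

step 0: pivot 2 → sign +
step 1: pivot -3/2 → sign −
signature = (1, 1, 0)

Answer: (1, 1, 0)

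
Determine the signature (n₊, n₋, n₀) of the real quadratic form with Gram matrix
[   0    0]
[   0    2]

step 0: pivot 2 → sign +
step 1: row/col 1 already zero → sign 0
signature = (1, 0, 1)

Answer: (1, 0, 1)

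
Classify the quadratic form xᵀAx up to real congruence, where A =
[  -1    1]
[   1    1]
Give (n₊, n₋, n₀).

Answer: (1, 1, 0)

Derivation:
step 0: pivot -1 → sign −
step 1: pivot 2 → sign +
signature = (1, 1, 0)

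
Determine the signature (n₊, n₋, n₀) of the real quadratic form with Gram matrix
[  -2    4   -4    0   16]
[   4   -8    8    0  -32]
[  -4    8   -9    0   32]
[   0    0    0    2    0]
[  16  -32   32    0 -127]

Answer: (2, 2, 1)

Derivation:
step 0: pivot -2 → sign −
step 1: pivot -1 → sign −
step 2: pivot 2 → sign +
step 3: pivot 1 → sign +
step 4: row/col 4 already zero → sign 0
signature = (2, 2, 1)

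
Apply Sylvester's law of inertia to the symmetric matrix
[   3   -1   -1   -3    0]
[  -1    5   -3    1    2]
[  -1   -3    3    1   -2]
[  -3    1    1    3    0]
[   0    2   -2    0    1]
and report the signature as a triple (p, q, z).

Answer: (3, 1, 1)

Derivation:
step 0: pivot 3 → sign +
step 1: pivot 14/3 → sign +
step 2: pivot 2/7 → sign +
step 3: pivot -1 → sign −
step 4: row/col 4 already zero → sign 0
signature = (3, 1, 1)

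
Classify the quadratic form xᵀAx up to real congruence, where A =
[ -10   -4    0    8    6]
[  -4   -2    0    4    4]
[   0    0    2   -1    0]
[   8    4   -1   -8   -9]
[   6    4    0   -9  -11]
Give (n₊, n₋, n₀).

Answer: (2, 3, 0)

Derivation:
step 0: pivot -10 → sign −
step 1: pivot -2/5 → sign −
step 2: pivot 2 → sign +
step 3: pivot -1/2 → sign −
step 4: pivot 1 → sign +
signature = (2, 3, 0)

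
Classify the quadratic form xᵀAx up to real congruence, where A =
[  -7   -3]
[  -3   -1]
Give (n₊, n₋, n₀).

Answer: (1, 1, 0)

Derivation:
step 0: pivot -7 → sign −
step 1: pivot 2/7 → sign +
signature = (1, 1, 0)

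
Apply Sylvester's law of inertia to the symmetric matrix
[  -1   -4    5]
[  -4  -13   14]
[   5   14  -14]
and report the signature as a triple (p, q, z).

step 0: pivot -1 → sign −
step 1: pivot 3 → sign +
step 2: pivot -1 → sign −
signature = (1, 2, 0)

Answer: (1, 2, 0)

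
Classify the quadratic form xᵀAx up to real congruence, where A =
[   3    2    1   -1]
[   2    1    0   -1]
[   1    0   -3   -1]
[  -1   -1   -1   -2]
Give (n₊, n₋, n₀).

Answer: (1, 3, 0)

Derivation:
step 0: pivot 3 → sign +
step 1: pivot -1/3 → sign −
step 2: pivot -2 → sign −
step 3: pivot -2 → sign −
signature = (1, 3, 0)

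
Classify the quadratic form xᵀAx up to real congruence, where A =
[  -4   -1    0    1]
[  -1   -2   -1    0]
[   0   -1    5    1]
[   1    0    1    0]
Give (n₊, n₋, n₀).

Answer: (2, 2, 0)

Derivation:
step 0: pivot -4 → sign −
step 1: pivot -7/4 → sign −
step 2: pivot 39/7 → sign +
step 3: pivot 2/39 → sign +
signature = (2, 2, 0)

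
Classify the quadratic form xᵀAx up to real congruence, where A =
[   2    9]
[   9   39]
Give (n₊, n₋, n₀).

Answer: (1, 1, 0)

Derivation:
step 0: pivot 2 → sign +
step 1: pivot -3/2 → sign −
signature = (1, 1, 0)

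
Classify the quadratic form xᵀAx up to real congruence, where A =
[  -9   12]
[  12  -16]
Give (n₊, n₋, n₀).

step 0: pivot -9 → sign −
step 1: row/col 1 already zero → sign 0
signature = (0, 1, 1)

Answer: (0, 1, 1)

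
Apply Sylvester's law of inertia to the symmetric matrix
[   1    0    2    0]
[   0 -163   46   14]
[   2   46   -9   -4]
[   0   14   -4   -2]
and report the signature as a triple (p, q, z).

Answer: (1, 3, 0)

Derivation:
step 0: pivot 1 → sign +
step 1: pivot -163 → sign −
step 2: pivot -3/163 → sign −
step 3: pivot -2/3 → sign −
signature = (1, 3, 0)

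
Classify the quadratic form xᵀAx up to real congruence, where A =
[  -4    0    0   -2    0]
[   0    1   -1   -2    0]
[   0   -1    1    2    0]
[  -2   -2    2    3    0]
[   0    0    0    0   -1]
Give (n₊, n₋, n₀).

Answer: (1, 2, 2)

Derivation:
step 0: pivot -4 → sign −
step 1: pivot 1 → sign +
step 2: pivot -1 → sign −
step 3: row/col 3 already zero → sign 0
step 4: row/col 4 already zero → sign 0
signature = (1, 2, 2)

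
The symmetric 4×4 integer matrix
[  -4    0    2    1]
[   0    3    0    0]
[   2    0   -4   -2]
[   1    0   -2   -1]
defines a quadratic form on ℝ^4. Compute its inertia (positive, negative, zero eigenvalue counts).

Answer: (1, 2, 1)

Derivation:
step 0: pivot -4 → sign −
step 1: pivot 3 → sign +
step 2: pivot -3 → sign −
step 3: row/col 3 already zero → sign 0
signature = (1, 2, 1)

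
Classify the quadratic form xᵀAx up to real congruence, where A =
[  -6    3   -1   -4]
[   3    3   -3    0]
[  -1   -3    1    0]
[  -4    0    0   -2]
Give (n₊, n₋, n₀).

step 0: pivot -6 → sign −
step 1: pivot 9/2 → sign +
step 2: pivot -14/9 → sign −
step 3: pivot 2/7 → sign +
signature = (2, 2, 0)

Answer: (2, 2, 0)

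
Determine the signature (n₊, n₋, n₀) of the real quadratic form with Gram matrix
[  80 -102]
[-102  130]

step 0: pivot 80 → sign +
step 1: pivot -1/20 → sign −
signature = (1, 1, 0)

Answer: (1, 1, 0)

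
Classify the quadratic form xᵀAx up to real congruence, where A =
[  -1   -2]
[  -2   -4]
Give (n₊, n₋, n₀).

Answer: (0, 1, 1)

Derivation:
step 0: pivot -1 → sign −
step 1: row/col 1 already zero → sign 0
signature = (0, 1, 1)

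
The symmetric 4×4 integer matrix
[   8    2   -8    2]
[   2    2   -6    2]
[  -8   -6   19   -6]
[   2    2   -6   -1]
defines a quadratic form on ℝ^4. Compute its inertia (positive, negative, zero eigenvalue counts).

Answer: (3, 1, 0)

Derivation:
step 0: pivot 8 → sign +
step 1: pivot 3/2 → sign +
step 2: pivot 1/3 → sign +
step 3: pivot -3 → sign −
signature = (3, 1, 0)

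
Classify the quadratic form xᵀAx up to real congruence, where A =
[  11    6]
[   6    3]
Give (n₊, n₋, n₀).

step 0: pivot 11 → sign +
step 1: pivot -3/11 → sign −
signature = (1, 1, 0)

Answer: (1, 1, 0)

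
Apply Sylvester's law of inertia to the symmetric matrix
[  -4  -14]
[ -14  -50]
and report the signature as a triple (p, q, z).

step 0: pivot -4 → sign −
step 1: pivot -1 → sign −
signature = (0, 2, 0)

Answer: (0, 2, 0)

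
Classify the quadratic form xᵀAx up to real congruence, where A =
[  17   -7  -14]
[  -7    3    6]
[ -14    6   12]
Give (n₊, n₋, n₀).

step 0: pivot 17 → sign +
step 1: pivot 2/17 → sign +
step 2: row/col 2 already zero → sign 0
signature = (2, 0, 1)

Answer: (2, 0, 1)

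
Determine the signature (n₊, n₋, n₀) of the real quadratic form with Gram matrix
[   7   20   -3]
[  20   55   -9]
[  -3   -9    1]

step 0: pivot 7 → sign +
step 1: pivot -15/7 → sign −
step 2: pivot -1/5 → sign −
signature = (1, 2, 0)

Answer: (1, 2, 0)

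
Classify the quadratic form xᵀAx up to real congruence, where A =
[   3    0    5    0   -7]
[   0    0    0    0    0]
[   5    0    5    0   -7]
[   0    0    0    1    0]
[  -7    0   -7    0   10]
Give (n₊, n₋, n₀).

Answer: (3, 1, 1)

Derivation:
step 0: pivot 3 → sign +
step 1: pivot -10/3 → sign −
step 2: pivot 1 → sign +
step 3: pivot 1/5 → sign +
step 4: row/col 4 already zero → sign 0
signature = (3, 1, 1)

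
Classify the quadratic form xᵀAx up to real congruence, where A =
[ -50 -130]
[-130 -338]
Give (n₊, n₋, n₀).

Answer: (0, 1, 1)

Derivation:
step 0: pivot -50 → sign −
step 1: row/col 1 already zero → sign 0
signature = (0, 1, 1)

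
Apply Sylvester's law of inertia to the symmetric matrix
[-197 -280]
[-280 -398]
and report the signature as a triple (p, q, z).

step 0: pivot -197 → sign −
step 1: pivot -6/197 → sign −
signature = (0, 2, 0)

Answer: (0, 2, 0)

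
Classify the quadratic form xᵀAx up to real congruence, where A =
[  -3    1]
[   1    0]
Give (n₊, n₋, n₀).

Answer: (1, 1, 0)

Derivation:
step 0: pivot -3 → sign −
step 1: pivot 1/3 → sign +
signature = (1, 1, 0)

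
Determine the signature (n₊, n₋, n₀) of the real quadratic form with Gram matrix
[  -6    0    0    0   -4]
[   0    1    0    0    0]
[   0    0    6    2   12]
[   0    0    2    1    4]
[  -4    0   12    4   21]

Answer: (3, 2, 0)

Derivation:
step 0: pivot -6 → sign −
step 1: pivot 1 → sign +
step 2: pivot 6 → sign +
step 3: pivot 1/3 → sign +
step 4: pivot -1/3 → sign −
signature = (3, 2, 0)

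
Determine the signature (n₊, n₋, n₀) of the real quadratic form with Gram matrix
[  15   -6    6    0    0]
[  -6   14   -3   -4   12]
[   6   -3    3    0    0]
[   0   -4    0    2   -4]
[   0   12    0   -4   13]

step 0: pivot 15 → sign +
step 1: pivot 58/5 → sign +
step 2: pivot 33/58 → sign +
step 3: pivot 6/11 → sign +
step 4: pivot -1/3 → sign −
signature = (4, 1, 0)

Answer: (4, 1, 0)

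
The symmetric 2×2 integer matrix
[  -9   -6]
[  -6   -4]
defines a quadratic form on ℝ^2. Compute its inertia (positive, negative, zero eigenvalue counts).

Answer: (0, 1, 1)

Derivation:
step 0: pivot -9 → sign −
step 1: row/col 1 already zero → sign 0
signature = (0, 1, 1)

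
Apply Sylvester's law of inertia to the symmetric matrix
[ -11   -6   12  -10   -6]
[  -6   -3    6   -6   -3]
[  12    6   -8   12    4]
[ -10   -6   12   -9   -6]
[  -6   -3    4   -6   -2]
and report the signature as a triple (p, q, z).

step 0: pivot -11 → sign −
step 1: pivot 3/11 → sign +
step 2: pivot 4 → sign +
step 3: pivot -1 → sign −
step 4: row/col 4 already zero → sign 0
signature = (2, 2, 1)

Answer: (2, 2, 1)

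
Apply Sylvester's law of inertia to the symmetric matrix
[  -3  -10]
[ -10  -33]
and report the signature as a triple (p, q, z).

Answer: (1, 1, 0)

Derivation:
step 0: pivot -3 → sign −
step 1: pivot 1/3 → sign +
signature = (1, 1, 0)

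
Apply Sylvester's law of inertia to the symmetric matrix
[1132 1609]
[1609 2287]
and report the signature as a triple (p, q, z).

step 0: pivot 1132 → sign +
step 1: pivot 3/1132 → sign +
signature = (2, 0, 0)

Answer: (2, 0, 0)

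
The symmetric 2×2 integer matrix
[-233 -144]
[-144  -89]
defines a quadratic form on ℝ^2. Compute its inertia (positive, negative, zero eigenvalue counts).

Answer: (0, 2, 0)

Derivation:
step 0: pivot -233 → sign −
step 1: pivot -1/233 → sign −
signature = (0, 2, 0)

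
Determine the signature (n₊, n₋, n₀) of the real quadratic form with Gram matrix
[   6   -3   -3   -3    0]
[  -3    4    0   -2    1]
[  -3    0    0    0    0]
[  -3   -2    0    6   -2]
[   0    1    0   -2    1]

Answer: (4, 1, 0)

Derivation:
step 0: pivot 6 → sign +
step 1: pivot 5/2 → sign +
step 2: pivot -12/5 → sign −
step 3: pivot 5 → sign +
step 4: pivot 3/10 → sign +
signature = (4, 1, 0)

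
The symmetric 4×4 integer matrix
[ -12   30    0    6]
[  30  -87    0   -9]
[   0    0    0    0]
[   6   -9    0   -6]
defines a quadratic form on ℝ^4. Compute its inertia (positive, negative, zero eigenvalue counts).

step 0: pivot -12 → sign −
step 1: pivot -12 → sign −
step 2: row/col 2 already zero → sign 0
step 3: row/col 3 already zero → sign 0
signature = (0, 2, 2)

Answer: (0, 2, 2)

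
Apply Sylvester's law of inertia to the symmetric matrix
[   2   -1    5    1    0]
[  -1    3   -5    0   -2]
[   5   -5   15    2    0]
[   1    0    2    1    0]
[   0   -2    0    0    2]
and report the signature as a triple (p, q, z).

Answer: (4, 1, 0)

Derivation:
step 0: pivot 2 → sign +
step 1: pivot 5/2 → sign +
step 2: pivot 2/5 → sign +
step 3: pivot -4 → sign −
step 4: pivot 1 → sign +
signature = (4, 1, 0)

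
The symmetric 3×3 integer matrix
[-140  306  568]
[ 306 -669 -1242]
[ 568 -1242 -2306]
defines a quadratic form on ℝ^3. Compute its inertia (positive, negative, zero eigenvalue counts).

Answer: (0, 2, 1)

Derivation:
step 0: pivot -140 → sign −
step 1: pivot -6/35 → sign −
step 2: row/col 2 already zero → sign 0
signature = (0, 2, 1)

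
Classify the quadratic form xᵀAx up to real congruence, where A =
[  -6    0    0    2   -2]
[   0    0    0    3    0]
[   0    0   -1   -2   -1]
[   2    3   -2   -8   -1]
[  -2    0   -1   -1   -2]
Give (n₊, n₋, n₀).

Answer: (1, 4, 0)

Derivation:
step 0: pivot -6 → sign −
step 1: pivot -1 → sign −
step 2: pivot -10/3 → sign −
step 3: pivot 27/10 → sign +
step 4: pivot -1/3 → sign −
signature = (1, 4, 0)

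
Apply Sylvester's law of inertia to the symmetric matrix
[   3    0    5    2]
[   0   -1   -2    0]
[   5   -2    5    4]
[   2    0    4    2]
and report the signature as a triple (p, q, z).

Answer: (2, 1, 1)

Derivation:
step 0: pivot 3 → sign +
step 1: pivot -1 → sign −
step 2: pivot 2/3 → sign +
step 3: row/col 3 already zero → sign 0
signature = (2, 1, 1)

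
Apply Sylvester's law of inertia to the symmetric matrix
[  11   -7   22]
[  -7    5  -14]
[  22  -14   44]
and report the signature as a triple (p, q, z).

Answer: (2, 0, 1)

Derivation:
step 0: pivot 11 → sign +
step 1: pivot 6/11 → sign +
step 2: row/col 2 already zero → sign 0
signature = (2, 0, 1)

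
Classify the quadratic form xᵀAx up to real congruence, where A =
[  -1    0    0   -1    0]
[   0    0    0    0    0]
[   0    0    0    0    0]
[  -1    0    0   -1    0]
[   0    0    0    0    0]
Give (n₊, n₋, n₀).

step 0: pivot -1 → sign −
step 1: row/col 1 already zero → sign 0
step 2: row/col 2 already zero → sign 0
step 3: row/col 3 already zero → sign 0
step 4: row/col 4 already zero → sign 0
signature = (0, 1, 4)

Answer: (0, 1, 4)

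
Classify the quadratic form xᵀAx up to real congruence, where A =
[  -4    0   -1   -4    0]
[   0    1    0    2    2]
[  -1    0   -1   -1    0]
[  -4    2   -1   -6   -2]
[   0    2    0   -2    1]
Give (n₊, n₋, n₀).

Answer: (2, 3, 0)

Derivation:
step 0: pivot -4 → sign −
step 1: pivot 1 → sign +
step 2: pivot -3/4 → sign −
step 3: pivot -6 → sign −
step 4: pivot 3 → sign +
signature = (2, 3, 0)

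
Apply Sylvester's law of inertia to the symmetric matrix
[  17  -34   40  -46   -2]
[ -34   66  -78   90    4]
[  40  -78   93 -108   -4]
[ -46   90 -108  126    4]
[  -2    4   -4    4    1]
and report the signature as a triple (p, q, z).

Answer: (3, 1, 1)

Derivation:
step 0: pivot 17 → sign +
step 1: pivot -2 → sign −
step 2: pivot 15/17 → sign +
step 3: pivot 1/5 → sign +
step 4: row/col 4 already zero → sign 0
signature = (3, 1, 1)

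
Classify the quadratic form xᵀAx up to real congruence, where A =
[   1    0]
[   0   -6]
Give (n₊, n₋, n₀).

step 0: pivot 1 → sign +
step 1: pivot -6 → sign −
signature = (1, 1, 0)

Answer: (1, 1, 0)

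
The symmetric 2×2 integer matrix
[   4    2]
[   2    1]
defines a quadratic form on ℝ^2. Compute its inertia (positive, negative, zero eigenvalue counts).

Answer: (1, 0, 1)

Derivation:
step 0: pivot 4 → sign +
step 1: row/col 1 already zero → sign 0
signature = (1, 0, 1)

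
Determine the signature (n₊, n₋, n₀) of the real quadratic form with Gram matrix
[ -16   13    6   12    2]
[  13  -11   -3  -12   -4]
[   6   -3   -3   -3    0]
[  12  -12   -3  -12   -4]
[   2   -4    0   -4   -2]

step 0: pivot -16 → sign −
step 1: pivot -7/16 → sign −
step 2: pivot 51/7 → sign +
step 3: pivot -9/17 → sign −
step 4: pivot 2/9 → sign +
signature = (2, 3, 0)

Answer: (2, 3, 0)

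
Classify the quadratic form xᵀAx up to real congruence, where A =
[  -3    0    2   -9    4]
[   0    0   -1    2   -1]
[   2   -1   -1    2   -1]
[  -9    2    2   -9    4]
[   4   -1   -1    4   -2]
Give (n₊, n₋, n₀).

step 0: pivot -3 → sign −
step 1: pivot 1/3 → sign +
step 2: pivot -3 → sign −
step 3: pivot 10/3 → sign +
step 4: pivot -1/5 → sign −
signature = (2, 3, 0)

Answer: (2, 3, 0)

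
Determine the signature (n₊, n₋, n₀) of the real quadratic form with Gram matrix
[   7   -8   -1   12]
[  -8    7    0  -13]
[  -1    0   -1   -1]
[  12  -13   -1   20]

step 0: pivot 7 → sign +
step 1: pivot -15/7 → sign −
step 2: pivot -8/15 → sign −
step 3: pivot -1/8 → sign −
signature = (1, 3, 0)

Answer: (1, 3, 0)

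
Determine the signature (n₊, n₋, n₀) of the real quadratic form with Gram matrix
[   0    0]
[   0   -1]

step 0: pivot -1 → sign −
step 1: row/col 1 already zero → sign 0
signature = (0, 1, 1)

Answer: (0, 1, 1)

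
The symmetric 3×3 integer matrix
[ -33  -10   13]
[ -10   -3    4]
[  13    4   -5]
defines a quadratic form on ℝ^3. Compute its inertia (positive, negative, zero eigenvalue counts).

step 0: pivot -33 → sign −
step 1: pivot 1/33 → sign +
step 2: row/col 2 already zero → sign 0
signature = (1, 1, 1)

Answer: (1, 1, 1)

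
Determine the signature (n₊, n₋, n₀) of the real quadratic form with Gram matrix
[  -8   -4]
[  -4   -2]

step 0: pivot -8 → sign −
step 1: row/col 1 already zero → sign 0
signature = (0, 1, 1)

Answer: (0, 1, 1)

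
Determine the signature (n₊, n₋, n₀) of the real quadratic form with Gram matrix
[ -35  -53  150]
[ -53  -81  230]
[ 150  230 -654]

step 0: pivot -35 → sign −
step 1: pivot -26/35 → sign −
step 2: pivot -2/13 → sign −
signature = (0, 3, 0)

Answer: (0, 3, 0)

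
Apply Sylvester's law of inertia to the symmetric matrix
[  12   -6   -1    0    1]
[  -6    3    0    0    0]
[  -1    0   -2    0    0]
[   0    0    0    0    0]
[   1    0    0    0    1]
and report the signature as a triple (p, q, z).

Answer: (2, 2, 1)

Derivation:
step 0: pivot 12 → sign +
step 1: pivot -25/12 → sign −
step 2: pivot 3/25 → sign +
step 3: pivot -1 → sign −
step 4: row/col 4 already zero → sign 0
signature = (2, 2, 1)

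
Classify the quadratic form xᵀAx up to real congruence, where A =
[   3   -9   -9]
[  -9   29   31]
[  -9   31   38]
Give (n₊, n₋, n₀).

Answer: (3, 0, 0)

Derivation:
step 0: pivot 3 → sign +
step 1: pivot 2 → sign +
step 2: pivot 3 → sign +
signature = (3, 0, 0)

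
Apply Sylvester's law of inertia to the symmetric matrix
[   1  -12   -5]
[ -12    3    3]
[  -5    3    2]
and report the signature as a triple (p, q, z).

step 0: pivot 1 → sign +
step 1: pivot -141 → sign −
step 2: pivot 2/47 → sign +
signature = (2, 1, 0)

Answer: (2, 1, 0)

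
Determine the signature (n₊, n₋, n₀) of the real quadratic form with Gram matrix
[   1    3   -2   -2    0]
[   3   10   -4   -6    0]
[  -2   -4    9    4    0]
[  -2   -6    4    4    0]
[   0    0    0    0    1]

Answer: (4, 0, 1)

Derivation:
step 0: pivot 1 → sign +
step 1: pivot 1 → sign +
step 2: pivot 1 → sign +
step 3: pivot 1 → sign +
step 4: row/col 4 already zero → sign 0
signature = (4, 0, 1)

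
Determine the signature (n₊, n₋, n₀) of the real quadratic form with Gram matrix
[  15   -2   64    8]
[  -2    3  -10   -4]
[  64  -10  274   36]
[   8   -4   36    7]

Answer: (3, 1, 0)

Derivation:
step 0: pivot 15 → sign +
step 1: pivot 41/15 → sign +
step 2: pivot 6/41 → sign +
step 3: pivot -1 → sign −
signature = (3, 1, 0)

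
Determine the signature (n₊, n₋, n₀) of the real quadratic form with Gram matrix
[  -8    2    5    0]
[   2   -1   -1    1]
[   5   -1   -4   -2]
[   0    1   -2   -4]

Answer: (1, 3, 0)

Derivation:
step 0: pivot -8 → sign −
step 1: pivot -1/2 → sign −
step 2: pivot -3/4 → sign −
step 3: pivot 1 → sign +
signature = (1, 3, 0)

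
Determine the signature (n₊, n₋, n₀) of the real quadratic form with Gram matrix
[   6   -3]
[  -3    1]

step 0: pivot 6 → sign +
step 1: pivot -1/2 → sign −
signature = (1, 1, 0)

Answer: (1, 1, 0)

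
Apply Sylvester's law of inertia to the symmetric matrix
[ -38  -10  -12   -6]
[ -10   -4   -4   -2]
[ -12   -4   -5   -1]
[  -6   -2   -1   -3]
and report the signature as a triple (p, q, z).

step 0: pivot -38 → sign −
step 1: pivot -26/19 → sign −
step 2: pivot -9/13 → sign −
step 3: row/col 3 already zero → sign 0
signature = (0, 3, 1)

Answer: (0, 3, 1)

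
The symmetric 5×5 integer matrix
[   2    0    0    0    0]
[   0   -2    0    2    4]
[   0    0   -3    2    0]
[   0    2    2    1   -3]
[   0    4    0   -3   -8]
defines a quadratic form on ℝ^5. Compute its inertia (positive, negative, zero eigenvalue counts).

step 0: pivot 2 → sign +
step 1: pivot -2 → sign −
step 2: pivot -3 → sign −
step 3: pivot 13/3 → sign +
step 4: pivot -3/13 → sign −
signature = (2, 3, 0)

Answer: (2, 3, 0)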